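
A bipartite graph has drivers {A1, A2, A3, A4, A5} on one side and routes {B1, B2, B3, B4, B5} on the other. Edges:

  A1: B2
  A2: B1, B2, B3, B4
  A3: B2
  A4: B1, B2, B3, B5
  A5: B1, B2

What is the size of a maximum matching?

4

Unit-capacity flow: source→left, listed edges, right→sink; max matching = max flow.
Augmenting path A1→B2 (+1); matched 1.
Augmenting path A2→B1 (+1); matched 2.
Augmenting path A4→B3 (+1); matched 3.
Augmenting path A5→B1→A2→B4 (+1); matched 4.
No augmenting path remains; maximum matching = 4.
König certificate: {A2, A4, A5, B2} is a vertex cover of size 4 (every listed pair touches it), so no matching can be larger.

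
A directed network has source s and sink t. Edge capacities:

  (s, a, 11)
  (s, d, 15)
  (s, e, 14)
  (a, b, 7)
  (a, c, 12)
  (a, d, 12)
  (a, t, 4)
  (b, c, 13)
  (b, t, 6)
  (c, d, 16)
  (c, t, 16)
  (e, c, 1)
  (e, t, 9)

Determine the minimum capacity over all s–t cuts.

21

Augment s→a→t: bottleneck 4, flow now 4.
Augment s→e→t: bottleneck 9, flow now 13.
Augment s→a→b→t: bottleneck 6, flow now 19.
Augment s→a→c→t: bottleneck 1, flow now 20.
Augment s→e→c→t: bottleneck 1, flow now 21.
No augmenting path remains; maximum flow = 21.
By max-flow min-cut, the minimum cut capacity equals the max flow.
In the residual graph, reachable from s: {s, d, e}.
Min-cut edges: s→a (11), e→c (1), e→t (9); capacity 11 + 1 + 9 = 21.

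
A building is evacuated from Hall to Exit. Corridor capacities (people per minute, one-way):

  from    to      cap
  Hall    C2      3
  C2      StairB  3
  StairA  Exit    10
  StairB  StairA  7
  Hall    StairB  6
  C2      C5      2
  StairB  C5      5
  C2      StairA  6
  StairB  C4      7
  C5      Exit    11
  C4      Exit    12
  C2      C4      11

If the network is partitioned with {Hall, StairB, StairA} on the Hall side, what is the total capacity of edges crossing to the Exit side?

Edges leaving {Hall, StairB, StairA}: Hall→C2 (3), StairB→C5 (5), StairB→C4 (7), StairA→Exit (10).
Cut capacity = 3 + 5 + 7 + 10 = 25.

25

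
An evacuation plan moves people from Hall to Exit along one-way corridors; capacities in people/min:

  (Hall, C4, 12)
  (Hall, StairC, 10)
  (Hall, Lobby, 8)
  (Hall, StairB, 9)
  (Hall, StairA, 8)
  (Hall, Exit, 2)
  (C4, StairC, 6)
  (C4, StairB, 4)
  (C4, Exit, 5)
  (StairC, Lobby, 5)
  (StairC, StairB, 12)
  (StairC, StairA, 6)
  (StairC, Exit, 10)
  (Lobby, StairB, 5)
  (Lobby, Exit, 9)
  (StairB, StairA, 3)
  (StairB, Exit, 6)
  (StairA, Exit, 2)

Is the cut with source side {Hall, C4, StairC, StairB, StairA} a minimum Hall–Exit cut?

No — its capacity is 38, but the minimum cut has capacity 34.

Given cut capacity: 8 + 2 + 5 + 5 + 10 + 6 + 2 = 38.
Augment Hall→Exit: bottleneck 2, flow now 2.
Augment Hall→C4→Exit: bottleneck 5, flow now 7.
Augment Hall→StairC→Exit: bottleneck 10, flow now 17.
Augment Hall→Lobby→Exit: bottleneck 8, flow now 25.
Augment Hall→StairB→Exit: bottleneck 6, flow now 31.
Augment Hall→StairA→Exit: bottleneck 2, flow now 33.
Augment Hall→C4→StairC→Lobby→Exit: bottleneck 1, flow now 34.
No augmenting path remains; maximum flow = 34.
In the residual graph, reachable from Hall: {Hall, C4, StairC, Lobby, StairB, StairA}.
Min-cut edges: Hall→Exit (2), C4→Exit (5), StairC→Exit (10), Lobby→Exit (9), StairB→Exit (6), StairA→Exit (2); capacity 2 + 5 + 10 + 9 + 6 + 2 = 34.
Cut capacity 38 exceeds the max flow 34, so it is not minimum.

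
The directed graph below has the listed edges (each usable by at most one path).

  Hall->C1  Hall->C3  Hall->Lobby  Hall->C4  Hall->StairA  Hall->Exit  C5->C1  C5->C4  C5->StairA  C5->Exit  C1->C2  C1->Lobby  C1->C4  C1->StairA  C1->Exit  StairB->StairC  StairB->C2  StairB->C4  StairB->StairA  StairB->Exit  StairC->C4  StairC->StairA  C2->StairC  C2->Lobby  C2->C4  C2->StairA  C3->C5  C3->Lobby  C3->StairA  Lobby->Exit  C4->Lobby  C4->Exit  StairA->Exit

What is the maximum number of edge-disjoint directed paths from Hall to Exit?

Assign every edge capacity 1; by Menger, the answer equals the max flow.
Path Hall→Exit (+1); total 1.
Path Hall→C1→Exit (+1); total 2.
Path Hall→Lobby→Exit (+1); total 3.
Path Hall→C4→Exit (+1); total 4.
Path Hall→StairA→Exit (+1); total 5.
Path Hall→C3→C5→Exit (+1); total 6.
No residual Hall→Exit path; max flow = 6.
Certifying cut of size 6: {Hall→C1, Hall→C3, Hall→C4, Hall→Exit, Hall→Lobby, Hall→StairA}.

6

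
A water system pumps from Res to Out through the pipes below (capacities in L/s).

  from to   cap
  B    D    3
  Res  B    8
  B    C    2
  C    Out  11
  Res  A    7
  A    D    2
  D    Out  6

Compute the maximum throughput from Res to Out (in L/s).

Augment Res→A→D→Out: bottleneck 2, flow now 2.
Augment Res→B→C→Out: bottleneck 2, flow now 4.
Augment Res→B→D→Out: bottleneck 3, flow now 7.
No augmenting path remains; maximum flow = 7.
In the residual graph, reachable from Res: {Res, A, B}.
Min-cut edges: A→D (2), B→C (2), B→D (3); capacity 2 + 2 + 3 = 7.
This cut is saturated, so no flow can exceed 7.

7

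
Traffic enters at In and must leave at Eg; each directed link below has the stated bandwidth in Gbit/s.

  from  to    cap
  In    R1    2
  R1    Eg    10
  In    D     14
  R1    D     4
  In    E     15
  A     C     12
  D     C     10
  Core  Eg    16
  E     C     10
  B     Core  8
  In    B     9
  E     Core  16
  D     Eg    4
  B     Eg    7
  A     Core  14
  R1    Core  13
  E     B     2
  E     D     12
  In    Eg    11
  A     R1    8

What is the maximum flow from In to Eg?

40

Augment In→Eg: bottleneck 11, flow now 11.
Augment In→B→Eg: bottleneck 7, flow now 18.
Augment In→R1→Eg: bottleneck 2, flow now 20.
Augment In→D→Eg: bottleneck 4, flow now 24.
Augment In→E→Core→Eg: bottleneck 15, flow now 39.
Augment In→B→Core→Eg: bottleneck 1, flow now 40.
No augmenting path remains; maximum flow = 40.
In the residual graph, reachable from In: {In, E, B, D, C, Core}.
Min-cut edges: In→R1 (2), In→Eg (11), B→Eg (7), D→Eg (4), Core→Eg (16); capacity 2 + 11 + 7 + 4 + 16 = 40.
This cut is saturated, so no flow can exceed 40.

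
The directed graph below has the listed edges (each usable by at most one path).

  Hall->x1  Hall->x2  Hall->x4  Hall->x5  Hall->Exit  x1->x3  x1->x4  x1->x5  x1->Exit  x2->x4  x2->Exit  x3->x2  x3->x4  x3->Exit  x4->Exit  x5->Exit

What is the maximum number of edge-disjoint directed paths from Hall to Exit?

Assign every edge capacity 1; by Menger, the answer equals the max flow.
Path Hall→Exit (+1); total 1.
Path Hall→x1→Exit (+1); total 2.
Path Hall→x2→Exit (+1); total 3.
Path Hall→x4→Exit (+1); total 4.
Path Hall→x5→Exit (+1); total 5.
No residual Hall→Exit path; max flow = 5.
Certifying cut of size 5: {Hall→Exit, Hall→x1, Hall→x2, Hall→x4, Hall→x5}.

5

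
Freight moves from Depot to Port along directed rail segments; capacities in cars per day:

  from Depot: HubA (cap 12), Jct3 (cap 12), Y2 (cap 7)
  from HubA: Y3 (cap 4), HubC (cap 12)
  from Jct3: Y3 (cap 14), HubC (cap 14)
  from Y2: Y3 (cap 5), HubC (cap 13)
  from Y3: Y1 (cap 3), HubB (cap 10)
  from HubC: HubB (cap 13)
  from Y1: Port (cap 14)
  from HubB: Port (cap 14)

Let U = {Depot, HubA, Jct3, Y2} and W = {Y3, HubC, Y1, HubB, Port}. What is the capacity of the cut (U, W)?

Edges leaving {Depot, HubA, Jct3, Y2}: HubA→Y3 (4), HubA→HubC (12), Jct3→Y3 (14), Jct3→HubC (14), Y2→Y3 (5), Y2→HubC (13).
Cut capacity = 4 + 12 + 14 + 14 + 5 + 13 = 62.

62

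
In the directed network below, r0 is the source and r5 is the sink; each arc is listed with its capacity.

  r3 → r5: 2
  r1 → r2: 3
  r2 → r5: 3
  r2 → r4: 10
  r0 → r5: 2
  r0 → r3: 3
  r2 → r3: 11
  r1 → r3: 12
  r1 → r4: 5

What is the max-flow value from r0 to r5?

4

Augment r0→r5: bottleneck 2, flow now 2.
Augment r0→r3→r5: bottleneck 2, flow now 4.
No augmenting path remains; maximum flow = 4.
In the residual graph, reachable from r0: {r0, r3}.
Min-cut edges: r0→r5 (2), r3→r5 (2); capacity 2 + 2 = 4.
This cut is saturated, so no flow can exceed 4.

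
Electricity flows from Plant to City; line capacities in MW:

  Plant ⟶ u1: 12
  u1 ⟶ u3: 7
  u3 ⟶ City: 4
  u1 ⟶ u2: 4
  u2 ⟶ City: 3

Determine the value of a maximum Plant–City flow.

Augment Plant→u1→u2→City: bottleneck 3, flow now 3.
Augment Plant→u1→u3→City: bottleneck 4, flow now 7.
No augmenting path remains; maximum flow = 7.
In the residual graph, reachable from Plant: {Plant, u1, u2, u3}.
Min-cut edges: u2→City (3), u3→City (4); capacity 3 + 4 = 7.
This cut is saturated, so no flow can exceed 7.

7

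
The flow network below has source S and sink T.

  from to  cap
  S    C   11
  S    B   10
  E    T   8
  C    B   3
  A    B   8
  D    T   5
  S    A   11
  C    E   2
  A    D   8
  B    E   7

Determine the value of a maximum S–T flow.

13

Augment S→A→D→T: bottleneck 5, flow now 5.
Augment S→B→E→T: bottleneck 7, flow now 12.
Augment S→C→E→T: bottleneck 1, flow now 13.
No augmenting path remains; maximum flow = 13.
In the residual graph, reachable from S: {S, A, B, C, D, E}.
Min-cut edges: D→T (5), E→T (8); capacity 5 + 8 = 13.
This cut is saturated, so no flow can exceed 13.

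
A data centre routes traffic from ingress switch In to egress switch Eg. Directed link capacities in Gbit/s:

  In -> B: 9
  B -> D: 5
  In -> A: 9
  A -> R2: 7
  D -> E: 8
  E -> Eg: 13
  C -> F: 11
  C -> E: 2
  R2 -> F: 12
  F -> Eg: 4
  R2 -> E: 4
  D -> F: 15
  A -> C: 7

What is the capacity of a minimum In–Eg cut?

Augment In→A→C→E→Eg: bottleneck 2, flow now 2.
Augment In→A→C→F→Eg: bottleneck 4, flow now 6.
Augment In→A→R2→E→Eg: bottleneck 3, flow now 9.
Augment In→B→D→E→Eg: bottleneck 5, flow now 14.
No augmenting path remains; maximum flow = 14.
By max-flow min-cut, the minimum cut capacity equals the max flow.
In the residual graph, reachable from In: {In, B}.
Min-cut edges: In→A (9), B→D (5); capacity 9 + 5 = 14.

14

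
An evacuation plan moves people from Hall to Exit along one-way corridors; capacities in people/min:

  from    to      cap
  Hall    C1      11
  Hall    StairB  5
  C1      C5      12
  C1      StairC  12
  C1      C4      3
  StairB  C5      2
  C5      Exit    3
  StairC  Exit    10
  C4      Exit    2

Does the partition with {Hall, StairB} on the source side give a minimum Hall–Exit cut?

Yes — it is a minimum cut (capacity 13).

Given cut capacity: 11 + 2 = 13.
Augment Hall→C1→C5→Exit: bottleneck 3, flow now 3.
Augment Hall→C1→StairC→Exit: bottleneck 8, flow now 11.
Augment Hall→StairB→C5→C1→StairC→Exit: bottleneck 2, flow now 13. (uses reverse residual edge)
No augmenting path remains; maximum flow = 13.
Cut capacity 13 equals the max flow, so it is a minimum cut.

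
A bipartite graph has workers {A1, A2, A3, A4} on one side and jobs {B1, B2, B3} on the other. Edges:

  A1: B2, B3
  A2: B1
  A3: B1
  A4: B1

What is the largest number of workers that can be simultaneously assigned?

Unit-capacity flow: source→left, listed edges, right→sink; max matching = max flow.
Augmenting path A1→B2 (+1); matched 1.
Augmenting path A2→B1 (+1); matched 2.
No augmenting path remains; maximum matching = 2.
König certificate: {A1, B1} is a vertex cover of size 2 (every listed pair touches it), so no matching can be larger.

2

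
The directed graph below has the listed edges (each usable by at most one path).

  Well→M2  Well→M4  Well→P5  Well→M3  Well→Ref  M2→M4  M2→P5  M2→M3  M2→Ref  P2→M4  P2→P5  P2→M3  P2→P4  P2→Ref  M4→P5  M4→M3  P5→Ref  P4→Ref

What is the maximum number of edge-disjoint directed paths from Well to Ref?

Assign every edge capacity 1; by Menger, the answer equals the max flow.
Path Well→Ref (+1); total 1.
Path Well→M2→Ref (+1); total 2.
Path Well→P5→Ref (+1); total 3.
No residual Well→Ref path; max flow = 3.
Certifying cut of size 3: {P5→Ref, Well→M2, Well→Ref}.

3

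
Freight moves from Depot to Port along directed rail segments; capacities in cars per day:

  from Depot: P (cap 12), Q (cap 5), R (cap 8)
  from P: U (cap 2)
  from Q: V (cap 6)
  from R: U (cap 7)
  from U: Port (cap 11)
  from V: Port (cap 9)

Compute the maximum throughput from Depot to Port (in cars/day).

Augment Depot→P→U→Port: bottleneck 2, flow now 2.
Augment Depot→Q→V→Port: bottleneck 5, flow now 7.
Augment Depot→R→U→Port: bottleneck 7, flow now 14.
No augmenting path remains; maximum flow = 14.
In the residual graph, reachable from Depot: {Depot, P, R}.
Min-cut edges: Depot→Q (5), P→U (2), R→U (7); capacity 5 + 2 + 7 = 14.
This cut is saturated, so no flow can exceed 14.

14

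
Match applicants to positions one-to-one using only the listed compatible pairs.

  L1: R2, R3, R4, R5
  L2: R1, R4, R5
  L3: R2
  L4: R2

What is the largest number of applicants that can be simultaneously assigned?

3

Unit-capacity flow: source→left, listed edges, right→sink; max matching = max flow.
Augmenting path L1→R2 (+1); matched 1.
Augmenting path L2→R1 (+1); matched 2.
Augmenting path L3→R2→L1→R3 (+1); matched 3.
No augmenting path remains; maximum matching = 3.
König certificate: {L1, L2, R2} is a vertex cover of size 3 (every listed pair touches it), so no matching can be larger.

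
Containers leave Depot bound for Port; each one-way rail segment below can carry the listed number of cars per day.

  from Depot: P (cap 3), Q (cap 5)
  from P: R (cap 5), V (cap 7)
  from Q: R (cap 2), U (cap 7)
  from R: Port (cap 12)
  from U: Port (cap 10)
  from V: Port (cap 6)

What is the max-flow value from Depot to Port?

Augment Depot→P→R→Port: bottleneck 3, flow now 3.
Augment Depot→Q→R→Port: bottleneck 2, flow now 5.
Augment Depot→Q→U→Port: bottleneck 3, flow now 8.
No augmenting path remains; maximum flow = 8.
In the residual graph, reachable from Depot: {Depot}.
Min-cut edges: Depot→P (3), Depot→Q (5); capacity 3 + 5 = 8.
This cut is saturated, so no flow can exceed 8.

8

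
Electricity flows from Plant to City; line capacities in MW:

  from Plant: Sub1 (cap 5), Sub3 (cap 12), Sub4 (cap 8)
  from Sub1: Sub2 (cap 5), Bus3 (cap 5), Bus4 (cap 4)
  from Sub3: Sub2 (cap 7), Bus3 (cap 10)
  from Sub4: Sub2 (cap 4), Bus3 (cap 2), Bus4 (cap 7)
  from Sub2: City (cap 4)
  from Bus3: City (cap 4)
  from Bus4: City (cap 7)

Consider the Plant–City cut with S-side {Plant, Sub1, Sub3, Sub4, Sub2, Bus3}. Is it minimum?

Given cut capacity: 4 + 7 + 4 + 4 = 19.
Augment Plant→Sub1→Sub2→City: bottleneck 4, flow now 4.
Augment Plant→Sub1→Bus3→City: bottleneck 1, flow now 5.
Augment Plant→Sub3→Bus3→City: bottleneck 3, flow now 8.
Augment Plant→Sub4→Bus4→City: bottleneck 7, flow now 15.
No augmenting path remains; maximum flow = 15.
In the residual graph, reachable from Plant: {Plant, Sub1, Sub3, Sub4, Sub2, Bus3, Bus4}.
Min-cut edges: Sub2→City (4), Bus3→City (4), Bus4→City (7); capacity 4 + 4 + 7 = 15.
Cut capacity 19 exceeds the max flow 15, so it is not minimum.

No — its capacity is 19, but the minimum cut has capacity 15.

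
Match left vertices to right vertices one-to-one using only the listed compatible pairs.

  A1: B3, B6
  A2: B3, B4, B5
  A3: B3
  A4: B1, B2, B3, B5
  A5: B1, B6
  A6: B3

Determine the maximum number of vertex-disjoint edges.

Unit-capacity flow: source→left, listed edges, right→sink; max matching = max flow.
Augmenting path A1→B3 (+1); matched 1.
Augmenting path A2→B4 (+1); matched 2.
Augmenting path A4→B1 (+1); matched 3.
Augmenting path A5→B6 (+1); matched 4.
Augmenting path A3→B3→A1→B6→A5→B1→A4→B2 (+1); matched 5.
No augmenting path remains; maximum matching = 5.
König certificate: {A1, A2, A4, A5, B3} is a vertex cover of size 5 (every listed pair touches it), so no matching can be larger.

5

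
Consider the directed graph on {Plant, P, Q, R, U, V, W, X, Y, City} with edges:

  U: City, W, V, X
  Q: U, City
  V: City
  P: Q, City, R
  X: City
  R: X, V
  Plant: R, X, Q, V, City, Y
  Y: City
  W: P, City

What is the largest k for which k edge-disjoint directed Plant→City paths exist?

Assign every edge capacity 1; by Menger, the answer equals the max flow.
Path Plant→City (+1); total 1.
Path Plant→Q→City (+1); total 2.
Path Plant→V→City (+1); total 3.
Path Plant→X→City (+1); total 4.
Path Plant→Y→City (+1); total 5.
No residual Plant→City path; max flow = 5.
Certifying cut of size 5: {Plant→City, Plant→Q, Plant→Y, V→City, X→City}.

5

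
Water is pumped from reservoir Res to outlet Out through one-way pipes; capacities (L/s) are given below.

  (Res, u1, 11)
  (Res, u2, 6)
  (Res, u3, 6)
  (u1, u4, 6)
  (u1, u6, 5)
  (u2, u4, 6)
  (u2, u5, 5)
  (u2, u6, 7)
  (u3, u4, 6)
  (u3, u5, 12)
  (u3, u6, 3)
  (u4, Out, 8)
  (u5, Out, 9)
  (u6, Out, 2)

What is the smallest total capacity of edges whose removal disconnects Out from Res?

Augment Res→u1→u4→Out: bottleneck 6, flow now 6.
Augment Res→u1→u6→Out: bottleneck 2, flow now 8.
Augment Res→u2→u4→Out: bottleneck 2, flow now 10.
Augment Res→u2→u5→Out: bottleneck 4, flow now 14.
Augment Res→u3→u5→Out: bottleneck 5, flow now 19.
No augmenting path remains; maximum flow = 19.
By max-flow min-cut, the minimum cut capacity equals the max flow.
In the residual graph, reachable from Res: {Res, u1, u2, u3, u4, u5, u6}.
Min-cut edges: u4→Out (8), u5→Out (9), u6→Out (2); capacity 8 + 9 + 2 = 19.

19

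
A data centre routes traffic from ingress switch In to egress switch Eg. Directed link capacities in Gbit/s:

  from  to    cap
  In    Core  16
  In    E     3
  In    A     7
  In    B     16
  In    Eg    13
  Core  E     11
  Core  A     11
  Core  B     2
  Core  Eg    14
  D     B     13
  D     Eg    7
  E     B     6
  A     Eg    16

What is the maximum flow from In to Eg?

36

Augment In→Eg: bottleneck 13, flow now 13.
Augment In→Core→Eg: bottleneck 14, flow now 27.
Augment In→A→Eg: bottleneck 7, flow now 34.
Augment In→Core→A→Eg: bottleneck 2, flow now 36.
No augmenting path remains; maximum flow = 36.
In the residual graph, reachable from In: {In, E, B}.
Min-cut edges: In→Core (16), In→A (7), In→Eg (13); capacity 16 + 7 + 13 = 36.
This cut is saturated, so no flow can exceed 36.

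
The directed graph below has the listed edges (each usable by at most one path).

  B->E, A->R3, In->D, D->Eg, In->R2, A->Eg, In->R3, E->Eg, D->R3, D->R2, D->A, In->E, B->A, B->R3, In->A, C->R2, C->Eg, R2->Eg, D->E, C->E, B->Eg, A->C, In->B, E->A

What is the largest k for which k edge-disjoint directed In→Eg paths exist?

5

Assign every edge capacity 1; by Menger, the answer equals the max flow.
Path In→D→Eg (+1); total 1.
Path In→B→Eg (+1); total 2.
Path In→E→Eg (+1); total 3.
Path In→A→Eg (+1); total 4.
Path In→R2→Eg (+1); total 5.
No residual In→Eg path; max flow = 5.
Certifying cut of size 5: {In→A, In→B, In→D, In→E, In→R2}.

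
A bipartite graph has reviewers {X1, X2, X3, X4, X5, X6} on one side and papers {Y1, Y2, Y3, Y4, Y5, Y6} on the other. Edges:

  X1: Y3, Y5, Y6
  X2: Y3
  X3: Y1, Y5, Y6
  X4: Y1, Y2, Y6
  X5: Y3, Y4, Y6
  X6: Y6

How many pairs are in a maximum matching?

Unit-capacity flow: source→left, listed edges, right→sink; max matching = max flow.
Augmenting path X1→Y3 (+1); matched 1.
Augmenting path X3→Y1 (+1); matched 2.
Augmenting path X4→Y2 (+1); matched 3.
Augmenting path X5→Y4 (+1); matched 4.
Augmenting path X6→Y6 (+1); matched 5.
Augmenting path X2→Y3→X1→Y5 (+1); matched 6.
No augmenting path remains; maximum matching = 6.
König certificate: {X1, X2, X3, X4, X5, X6} is a vertex cover of size 6 (every listed pair touches it), so no matching can be larger.

6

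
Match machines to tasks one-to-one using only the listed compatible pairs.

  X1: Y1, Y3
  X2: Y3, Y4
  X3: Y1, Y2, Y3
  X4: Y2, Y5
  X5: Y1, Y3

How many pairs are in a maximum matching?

Unit-capacity flow: source→left, listed edges, right→sink; max matching = max flow.
Augmenting path X1→Y1 (+1); matched 1.
Augmenting path X2→Y3 (+1); matched 2.
Augmenting path X3→Y2 (+1); matched 3.
Augmenting path X4→Y5 (+1); matched 4.
Augmenting path X5→Y3→X2→Y4 (+1); matched 5.
No augmenting path remains; maximum matching = 5.
König certificate: {X1, X2, X3, X4, X5} is a vertex cover of size 5 (every listed pair touches it), so no matching can be larger.

5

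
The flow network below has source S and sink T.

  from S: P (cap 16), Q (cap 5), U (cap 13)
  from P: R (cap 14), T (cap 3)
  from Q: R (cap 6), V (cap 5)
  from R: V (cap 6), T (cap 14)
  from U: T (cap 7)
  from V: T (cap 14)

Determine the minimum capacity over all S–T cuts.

Augment S→P→T: bottleneck 3, flow now 3.
Augment S→U→T: bottleneck 7, flow now 10.
Augment S→P→R→T: bottleneck 13, flow now 23.
Augment S→Q→R→T: bottleneck 1, flow now 24.
Augment S→Q→V→T: bottleneck 4, flow now 28.
No augmenting path remains; maximum flow = 28.
By max-flow min-cut, the minimum cut capacity equals the max flow.
In the residual graph, reachable from S: {S, U}.
Min-cut edges: S→P (16), S→Q (5), U→T (7); capacity 16 + 5 + 7 = 28.

28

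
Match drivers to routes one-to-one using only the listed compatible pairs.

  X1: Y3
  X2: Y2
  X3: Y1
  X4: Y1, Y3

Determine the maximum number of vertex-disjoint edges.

Unit-capacity flow: source→left, listed edges, right→sink; max matching = max flow.
Augmenting path X1→Y3 (+1); matched 1.
Augmenting path X2→Y2 (+1); matched 2.
Augmenting path X3→Y1 (+1); matched 3.
No augmenting path remains; maximum matching = 3.
König certificate: {X2, Y1, Y3} is a vertex cover of size 3 (every listed pair touches it), so no matching can be larger.

3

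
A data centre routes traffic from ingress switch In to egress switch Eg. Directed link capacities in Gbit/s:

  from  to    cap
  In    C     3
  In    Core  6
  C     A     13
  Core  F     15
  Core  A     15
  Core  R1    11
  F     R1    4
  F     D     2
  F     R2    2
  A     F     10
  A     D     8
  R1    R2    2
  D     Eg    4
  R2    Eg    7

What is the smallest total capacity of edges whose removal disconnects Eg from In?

Augment In→C→A→D→Eg: bottleneck 3, flow now 3.
Augment In→Core→F→D→Eg: bottleneck 1, flow now 4.
Augment In→Core→F→R2→Eg: bottleneck 2, flow now 6.
Augment In→Core→R1→R2→Eg: bottleneck 2, flow now 8.
No augmenting path remains; maximum flow = 8.
By max-flow min-cut, the minimum cut capacity equals the max flow.
In the residual graph, reachable from In: {In, C, Core, F, A, R1, D}.
Min-cut edges: F→R2 (2), R1→R2 (2), D→Eg (4); capacity 2 + 2 + 4 = 8.

8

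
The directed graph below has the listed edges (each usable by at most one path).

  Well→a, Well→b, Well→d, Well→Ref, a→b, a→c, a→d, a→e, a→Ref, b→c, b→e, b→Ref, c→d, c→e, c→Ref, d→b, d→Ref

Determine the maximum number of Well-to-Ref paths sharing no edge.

4

Assign every edge capacity 1; by Menger, the answer equals the max flow.
Path Well→Ref (+1); total 1.
Path Well→a→Ref (+1); total 2.
Path Well→b→Ref (+1); total 3.
Path Well→d→Ref (+1); total 4.
No residual Well→Ref path; max flow = 4.
Certifying cut of size 4: {Well→Ref, Well→a, Well→b, Well→d}.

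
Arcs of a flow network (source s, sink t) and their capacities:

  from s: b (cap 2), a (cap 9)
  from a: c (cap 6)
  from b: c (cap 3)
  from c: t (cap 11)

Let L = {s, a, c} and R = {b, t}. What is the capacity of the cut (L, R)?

Edges leaving {s, a, c}: s→b (2), c→t (11).
Cut capacity = 2 + 11 = 13.

13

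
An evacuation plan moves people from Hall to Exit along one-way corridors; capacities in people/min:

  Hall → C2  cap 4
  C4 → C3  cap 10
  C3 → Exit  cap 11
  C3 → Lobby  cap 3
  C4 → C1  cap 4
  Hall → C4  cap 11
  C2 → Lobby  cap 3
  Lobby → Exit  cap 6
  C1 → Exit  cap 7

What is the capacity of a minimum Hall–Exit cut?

14

Augment Hall→C2→Lobby→Exit: bottleneck 3, flow now 3.
Augment Hall→C4→C3→Exit: bottleneck 10, flow now 13.
Augment Hall→C4→C1→Exit: bottleneck 1, flow now 14.
No augmenting path remains; maximum flow = 14.
By max-flow min-cut, the minimum cut capacity equals the max flow.
In the residual graph, reachable from Hall: {Hall, C2}.
Min-cut edges: Hall→C4 (11), C2→Lobby (3); capacity 11 + 3 = 14.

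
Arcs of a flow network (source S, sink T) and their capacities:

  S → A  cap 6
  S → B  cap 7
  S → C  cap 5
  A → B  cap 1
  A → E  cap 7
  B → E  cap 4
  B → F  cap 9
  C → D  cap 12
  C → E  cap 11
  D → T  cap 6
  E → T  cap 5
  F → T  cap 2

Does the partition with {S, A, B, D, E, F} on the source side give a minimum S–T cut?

Given cut capacity: 5 + 6 + 5 + 2 = 18.
Augment S→A→E→T: bottleneck 5, flow now 5.
Augment S→B→F→T: bottleneck 2, flow now 7.
Augment S→C→D→T: bottleneck 5, flow now 12.
No augmenting path remains; maximum flow = 12.
In the residual graph, reachable from S: {S, A, B, E, F}.
Min-cut edges: S→C (5), E→T (5), F→T (2); capacity 5 + 5 + 2 = 12.
Cut capacity 18 exceeds the max flow 12, so it is not minimum.

No — its capacity is 18, but the minimum cut has capacity 12.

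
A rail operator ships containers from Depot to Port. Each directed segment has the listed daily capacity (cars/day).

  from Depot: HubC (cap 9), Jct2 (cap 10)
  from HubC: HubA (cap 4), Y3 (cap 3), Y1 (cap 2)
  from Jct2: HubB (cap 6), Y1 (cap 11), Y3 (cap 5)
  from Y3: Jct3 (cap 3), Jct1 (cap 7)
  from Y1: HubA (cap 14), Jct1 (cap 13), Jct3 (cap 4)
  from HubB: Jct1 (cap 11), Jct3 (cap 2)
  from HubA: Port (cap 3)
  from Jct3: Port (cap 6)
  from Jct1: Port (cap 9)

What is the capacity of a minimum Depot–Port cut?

18

Augment Depot→HubC→HubA→Port: bottleneck 3, flow now 3.
Augment Depot→HubC→Y3→Jct3→Port: bottleneck 3, flow now 6.
Augment Depot→HubC→Y1→Jct3→Port: bottleneck 2, flow now 8.
Augment Depot→Jct2→Y3→Jct1→Port: bottleneck 5, flow now 13.
Augment Depot→Jct2→Y1→Jct3→Port: bottleneck 1, flow now 14.
Augment Depot→Jct2→Y1→Jct1→Port: bottleneck 4, flow now 18.
No augmenting path remains; maximum flow = 18.
By max-flow min-cut, the minimum cut capacity equals the max flow.
In the residual graph, reachable from Depot: {Depot, HubC, HubA}.
Min-cut edges: Depot→Jct2 (10), HubC→Y3 (3), HubC→Y1 (2), HubA→Port (3); capacity 10 + 3 + 2 + 3 = 18.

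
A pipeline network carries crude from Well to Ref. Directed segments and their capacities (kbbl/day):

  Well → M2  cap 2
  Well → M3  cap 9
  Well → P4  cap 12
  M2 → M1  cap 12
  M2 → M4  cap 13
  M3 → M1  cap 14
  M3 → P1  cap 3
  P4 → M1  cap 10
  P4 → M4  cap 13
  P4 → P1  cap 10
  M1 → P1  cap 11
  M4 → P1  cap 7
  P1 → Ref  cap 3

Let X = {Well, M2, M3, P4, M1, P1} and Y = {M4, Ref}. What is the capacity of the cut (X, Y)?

29

Edges leaving {Well, M2, M3, P4, M1, P1}: M2→M4 (13), P4→M4 (13), P1→Ref (3).
Cut capacity = 13 + 13 + 3 = 29.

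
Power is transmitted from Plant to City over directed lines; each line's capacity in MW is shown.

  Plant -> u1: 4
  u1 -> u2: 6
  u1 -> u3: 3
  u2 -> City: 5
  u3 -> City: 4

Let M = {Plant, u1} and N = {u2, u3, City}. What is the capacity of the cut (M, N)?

Edges leaving {Plant, u1}: u1→u2 (6), u1→u3 (3).
Cut capacity = 6 + 3 = 9.

9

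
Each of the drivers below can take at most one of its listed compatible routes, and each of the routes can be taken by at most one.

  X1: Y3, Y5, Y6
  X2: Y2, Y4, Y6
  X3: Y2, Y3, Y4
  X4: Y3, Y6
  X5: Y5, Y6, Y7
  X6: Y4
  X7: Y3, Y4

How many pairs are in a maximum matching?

Unit-capacity flow: source→left, listed edges, right→sink; max matching = max flow.
Augmenting path X1→Y3 (+1); matched 1.
Augmenting path X2→Y2 (+1); matched 2.
Augmenting path X3→Y4 (+1); matched 3.
Augmenting path X4→Y6 (+1); matched 4.
Augmenting path X5→Y5 (+1); matched 5.
Augmenting path X7→Y3→X1→Y5→X5→Y7 (+1); matched 6.
No augmenting path remains; maximum matching = 6.
König certificate: {X1, X5, Y2, Y3, Y4, Y6} is a vertex cover of size 6 (every listed pair touches it), so no matching can be larger.

6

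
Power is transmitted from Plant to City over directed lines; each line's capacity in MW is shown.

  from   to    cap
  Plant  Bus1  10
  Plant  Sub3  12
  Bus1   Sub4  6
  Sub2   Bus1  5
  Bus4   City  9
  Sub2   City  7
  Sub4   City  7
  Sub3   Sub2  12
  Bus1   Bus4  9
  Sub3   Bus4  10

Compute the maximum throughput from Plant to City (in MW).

Augment Plant→Bus1→Bus4→City: bottleneck 9, flow now 9.
Augment Plant→Bus1→Sub4→City: bottleneck 1, flow now 10.
Augment Plant→Sub3→Sub2→City: bottleneck 7, flow now 17.
Augment Plant→Sub3→Bus4→Bus1→Sub4→City: bottleneck 5, flow now 22. (uses reverse residual edge)
No augmenting path remains; maximum flow = 22.
In the residual graph, reachable from Plant: {Plant}.
Min-cut edges: Plant→Bus1 (10), Plant→Sub3 (12); capacity 10 + 12 = 22.
This cut is saturated, so no flow can exceed 22.

22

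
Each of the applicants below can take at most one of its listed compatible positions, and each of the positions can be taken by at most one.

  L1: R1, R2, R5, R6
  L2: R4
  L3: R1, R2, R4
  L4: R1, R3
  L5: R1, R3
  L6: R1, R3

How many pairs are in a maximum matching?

5

Unit-capacity flow: source→left, listed edges, right→sink; max matching = max flow.
Augmenting path L1→R1 (+1); matched 1.
Augmenting path L2→R4 (+1); matched 2.
Augmenting path L3→R2 (+1); matched 3.
Augmenting path L4→R3 (+1); matched 4.
Augmenting path L5→R1→L1→R5 (+1); matched 5.
No augmenting path remains; maximum matching = 5.
König certificate: {L1, L2, L3, R1, R3} is a vertex cover of size 5 (every listed pair touches it), so no matching can be larger.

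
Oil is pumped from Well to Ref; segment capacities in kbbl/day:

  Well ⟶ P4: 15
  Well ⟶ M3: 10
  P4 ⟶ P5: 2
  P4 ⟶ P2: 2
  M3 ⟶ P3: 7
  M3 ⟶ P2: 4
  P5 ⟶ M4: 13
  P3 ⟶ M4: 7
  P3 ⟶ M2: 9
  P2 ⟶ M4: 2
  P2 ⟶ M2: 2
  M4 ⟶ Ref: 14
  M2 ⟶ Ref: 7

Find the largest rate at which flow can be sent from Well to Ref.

Augment Well→P4→P5→M4→Ref: bottleneck 2, flow now 2.
Augment Well→P4→P2→M4→Ref: bottleneck 2, flow now 4.
Augment Well→M3→P3→M4→Ref: bottleneck 7, flow now 11.
Augment Well→M3→P2→M2→Ref: bottleneck 2, flow now 13.
No augmenting path remains; maximum flow = 13.
In the residual graph, reachable from Well: {Well, P4, M3, P2}.
Min-cut edges: P4→P5 (2), M3→P3 (7), P2→M4 (2), P2→M2 (2); capacity 2 + 7 + 2 + 2 = 13.
This cut is saturated, so no flow can exceed 13.

13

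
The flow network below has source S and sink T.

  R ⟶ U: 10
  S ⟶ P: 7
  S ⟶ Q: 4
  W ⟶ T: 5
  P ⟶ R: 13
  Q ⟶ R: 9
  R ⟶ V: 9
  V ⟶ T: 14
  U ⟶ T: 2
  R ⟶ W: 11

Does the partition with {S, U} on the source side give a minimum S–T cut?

Given cut capacity: 7 + 4 + 2 = 13.
Augment S→P→R→U→T: bottleneck 2, flow now 2.
Augment S→P→R→V→T: bottleneck 5, flow now 7.
Augment S→Q→R→V→T: bottleneck 4, flow now 11.
No augmenting path remains; maximum flow = 11.
In the residual graph, reachable from S: {S}.
Min-cut edges: S→P (7), S→Q (4); capacity 7 + 4 = 11.
Cut capacity 13 exceeds the max flow 11, so it is not minimum.

No — its capacity is 13, but the minimum cut has capacity 11.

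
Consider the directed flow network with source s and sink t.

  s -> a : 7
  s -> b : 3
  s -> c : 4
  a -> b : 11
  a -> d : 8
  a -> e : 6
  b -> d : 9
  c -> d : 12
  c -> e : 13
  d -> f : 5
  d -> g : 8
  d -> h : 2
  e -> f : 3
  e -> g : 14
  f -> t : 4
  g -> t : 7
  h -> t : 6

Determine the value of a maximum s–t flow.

Augment s→a→d→f→t: bottleneck 4, flow now 4.
Augment s→a→d→g→t: bottleneck 3, flow now 7.
Augment s→b→d→g→t: bottleneck 3, flow now 10.
Augment s→c→d→g→t: bottleneck 1, flow now 11.
Augment s→c→d→h→t: bottleneck 2, flow now 13.
No augmenting path remains; maximum flow = 13.
In the residual graph, reachable from s: {s, a, b, c, d, e, f, g}.
Min-cut edges: d→h (2), f→t (4), g→t (7); capacity 2 + 4 + 7 = 13.
This cut is saturated, so no flow can exceed 13.

13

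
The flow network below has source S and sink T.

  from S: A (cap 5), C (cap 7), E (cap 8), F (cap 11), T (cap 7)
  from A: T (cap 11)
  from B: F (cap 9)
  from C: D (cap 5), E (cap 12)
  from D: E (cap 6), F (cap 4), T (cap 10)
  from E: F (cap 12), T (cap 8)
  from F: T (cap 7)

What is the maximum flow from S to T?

32

Augment S→T: bottleneck 7, flow now 7.
Augment S→A→T: bottleneck 5, flow now 12.
Augment S→E→T: bottleneck 8, flow now 20.
Augment S→F→T: bottleneck 7, flow now 27.
Augment S→C→D→T: bottleneck 5, flow now 32.
No augmenting path remains; maximum flow = 32.
In the residual graph, reachable from S: {S, C, E, F}.
Min-cut edges: S→A (5), S→T (7), C→D (5), E→T (8), F→T (7); capacity 5 + 7 + 5 + 8 + 7 = 32.
This cut is saturated, so no flow can exceed 32.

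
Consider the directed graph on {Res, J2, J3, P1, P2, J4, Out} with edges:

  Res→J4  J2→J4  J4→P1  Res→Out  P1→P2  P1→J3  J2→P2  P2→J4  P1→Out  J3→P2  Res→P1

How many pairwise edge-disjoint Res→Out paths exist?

2

Assign every edge capacity 1; by Menger, the answer equals the max flow.
Path Res→Out (+1); total 1.
Path Res→P1→Out (+1); total 2.
No residual Res→Out path; max flow = 2.
Certifying cut of size 2: {P1→Out, Res→Out}.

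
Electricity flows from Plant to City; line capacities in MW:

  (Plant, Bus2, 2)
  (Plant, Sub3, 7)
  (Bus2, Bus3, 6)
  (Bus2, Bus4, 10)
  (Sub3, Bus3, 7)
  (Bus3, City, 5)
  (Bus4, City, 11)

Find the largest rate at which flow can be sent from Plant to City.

Augment Plant→Bus2→Bus3→City: bottleneck 2, flow now 2.
Augment Plant→Sub3→Bus3→City: bottleneck 3, flow now 5.
Augment Plant→Sub3→Bus3→Bus2→Bus4→City: bottleneck 2, flow now 7. (uses reverse residual edge)
No augmenting path remains; maximum flow = 7.
In the residual graph, reachable from Plant: {Plant, Sub3, Bus3}.
Min-cut edges: Plant→Bus2 (2), Bus3→City (5); capacity 2 + 5 = 7.
This cut is saturated, so no flow can exceed 7.

7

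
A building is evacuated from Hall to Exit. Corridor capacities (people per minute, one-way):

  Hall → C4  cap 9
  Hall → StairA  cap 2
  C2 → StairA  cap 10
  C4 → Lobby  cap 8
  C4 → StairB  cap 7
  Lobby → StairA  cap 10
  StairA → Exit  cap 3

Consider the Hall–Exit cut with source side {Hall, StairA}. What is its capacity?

Edges leaving {Hall, StairA}: Hall→C4 (9), StairA→Exit (3).
Cut capacity = 9 + 3 = 12.

12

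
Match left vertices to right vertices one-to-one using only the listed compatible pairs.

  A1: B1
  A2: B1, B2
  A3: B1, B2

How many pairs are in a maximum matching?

Unit-capacity flow: source→left, listed edges, right→sink; max matching = max flow.
Augmenting path A1→B1 (+1); matched 1.
Augmenting path A2→B2 (+1); matched 2.
No augmenting path remains; maximum matching = 2.
König certificate: {B1, B2} is a vertex cover of size 2 (every listed pair touches it), so no matching can be larger.

2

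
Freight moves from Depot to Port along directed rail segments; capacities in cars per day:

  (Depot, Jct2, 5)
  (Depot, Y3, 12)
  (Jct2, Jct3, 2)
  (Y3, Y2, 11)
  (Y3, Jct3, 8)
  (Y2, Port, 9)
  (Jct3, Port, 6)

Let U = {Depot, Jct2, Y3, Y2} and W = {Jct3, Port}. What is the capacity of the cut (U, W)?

19

Edges leaving {Depot, Jct2, Y3, Y2}: Jct2→Jct3 (2), Y3→Jct3 (8), Y2→Port (9).
Cut capacity = 2 + 8 + 9 = 19.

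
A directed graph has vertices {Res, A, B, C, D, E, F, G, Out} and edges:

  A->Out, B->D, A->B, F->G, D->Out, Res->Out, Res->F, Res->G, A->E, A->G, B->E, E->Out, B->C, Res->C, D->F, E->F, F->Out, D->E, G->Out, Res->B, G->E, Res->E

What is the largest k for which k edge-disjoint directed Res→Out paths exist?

5

Assign every edge capacity 1; by Menger, the answer equals the max flow.
Path Res→Out (+1); total 1.
Path Res→E→Out (+1); total 2.
Path Res→F→Out (+1); total 3.
Path Res→G→Out (+1); total 4.
Path Res→B→D→Out (+1); total 5.
No residual Res→Out path; max flow = 5.
Certifying cut of size 5: {Res→B, Res→E, Res→F, Res→G, Res→Out}.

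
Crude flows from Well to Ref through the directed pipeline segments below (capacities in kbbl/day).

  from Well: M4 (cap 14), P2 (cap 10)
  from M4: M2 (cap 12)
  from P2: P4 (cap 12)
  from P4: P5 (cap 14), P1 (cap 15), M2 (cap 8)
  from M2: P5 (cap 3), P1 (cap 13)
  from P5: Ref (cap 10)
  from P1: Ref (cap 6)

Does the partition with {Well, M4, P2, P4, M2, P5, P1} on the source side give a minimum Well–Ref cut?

Given cut capacity: 10 + 6 = 16.
Augment Well→M4→M2→P5→Ref: bottleneck 3, flow now 3.
Augment Well→M4→M2→P1→Ref: bottleneck 6, flow now 9.
Augment Well→P2→P4→P5→Ref: bottleneck 7, flow now 16.
No augmenting path remains; maximum flow = 16.
Cut capacity 16 equals the max flow, so it is a minimum cut.

Yes — it is a minimum cut (capacity 16).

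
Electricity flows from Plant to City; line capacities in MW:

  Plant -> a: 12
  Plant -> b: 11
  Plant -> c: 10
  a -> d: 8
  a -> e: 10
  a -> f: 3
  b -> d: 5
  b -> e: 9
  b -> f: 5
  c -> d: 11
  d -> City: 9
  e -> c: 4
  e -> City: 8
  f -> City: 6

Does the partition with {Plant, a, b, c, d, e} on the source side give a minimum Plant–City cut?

No — its capacity is 25, but the minimum cut has capacity 23.

Given cut capacity: 3 + 5 + 9 + 8 = 25.
Augment Plant→a→d→City: bottleneck 8, flow now 8.
Augment Plant→a→e→City: bottleneck 4, flow now 12.
Augment Plant→b→d→City: bottleneck 1, flow now 13.
Augment Plant→b→e→City: bottleneck 4, flow now 17.
Augment Plant→b→f→City: bottleneck 5, flow now 22.
Augment Plant→b→d→a→f→City: bottleneck 1, flow now 23. (uses reverse residual edge)
No augmenting path remains; maximum flow = 23.
In the residual graph, reachable from Plant: {Plant, a, b, c, d, e, f}.
Min-cut edges: d→City (9), e→City (8), f→City (6); capacity 9 + 8 + 6 = 23.
Cut capacity 25 exceeds the max flow 23, so it is not minimum.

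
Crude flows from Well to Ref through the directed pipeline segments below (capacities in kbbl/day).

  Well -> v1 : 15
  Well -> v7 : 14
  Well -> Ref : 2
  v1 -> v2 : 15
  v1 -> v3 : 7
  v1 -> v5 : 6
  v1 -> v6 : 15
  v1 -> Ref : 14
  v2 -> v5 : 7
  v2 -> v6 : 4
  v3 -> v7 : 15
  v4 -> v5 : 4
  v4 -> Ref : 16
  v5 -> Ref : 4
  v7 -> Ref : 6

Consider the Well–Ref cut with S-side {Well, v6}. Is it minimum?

No — its capacity is 31, but the minimum cut has capacity 23.

Given cut capacity: 15 + 14 + 2 = 31.
Augment Well→Ref: bottleneck 2, flow now 2.
Augment Well→v1→Ref: bottleneck 14, flow now 16.
Augment Well→v7→Ref: bottleneck 6, flow now 22.
Augment Well→v1→v5→Ref: bottleneck 1, flow now 23.
No augmenting path remains; maximum flow = 23.
In the residual graph, reachable from Well: {Well, v7}.
Min-cut edges: Well→v1 (15), Well→Ref (2), v7→Ref (6); capacity 15 + 2 + 6 = 23.
Cut capacity 31 exceeds the max flow 23, so it is not minimum.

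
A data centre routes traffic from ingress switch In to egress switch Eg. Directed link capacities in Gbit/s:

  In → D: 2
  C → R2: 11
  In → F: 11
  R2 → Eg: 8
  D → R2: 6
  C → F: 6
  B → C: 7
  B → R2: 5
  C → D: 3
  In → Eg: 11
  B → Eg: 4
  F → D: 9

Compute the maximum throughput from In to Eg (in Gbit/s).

17

Augment In→Eg: bottleneck 11, flow now 11.
Augment In→D→R2→Eg: bottleneck 2, flow now 13.
Augment In→F→D→R2→Eg: bottleneck 4, flow now 17.
No augmenting path remains; maximum flow = 17.
In the residual graph, reachable from In: {In, F, D}.
Min-cut edges: In→Eg (11), D→R2 (6); capacity 11 + 6 = 17.
This cut is saturated, so no flow can exceed 17.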